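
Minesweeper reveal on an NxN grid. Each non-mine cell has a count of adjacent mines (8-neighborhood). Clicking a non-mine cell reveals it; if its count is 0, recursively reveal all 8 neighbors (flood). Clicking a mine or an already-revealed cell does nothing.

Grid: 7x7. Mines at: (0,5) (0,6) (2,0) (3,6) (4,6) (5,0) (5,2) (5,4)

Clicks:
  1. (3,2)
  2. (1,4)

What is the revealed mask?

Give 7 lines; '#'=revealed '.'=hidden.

Click 1 (3,2) count=0: revealed 26 new [(0,0) (0,1) (0,2) (0,3) (0,4) (1,0) (1,1) (1,2) (1,3) (1,4) (1,5) (2,1) (2,2) (2,3) (2,4) (2,5) (3,1) (3,2) (3,3) (3,4) (3,5) (4,1) (4,2) (4,3) (4,4) (4,5)] -> total=26
Click 2 (1,4) count=1: revealed 0 new [(none)] -> total=26

Answer: #####..
######.
.#####.
.#####.
.#####.
.......
.......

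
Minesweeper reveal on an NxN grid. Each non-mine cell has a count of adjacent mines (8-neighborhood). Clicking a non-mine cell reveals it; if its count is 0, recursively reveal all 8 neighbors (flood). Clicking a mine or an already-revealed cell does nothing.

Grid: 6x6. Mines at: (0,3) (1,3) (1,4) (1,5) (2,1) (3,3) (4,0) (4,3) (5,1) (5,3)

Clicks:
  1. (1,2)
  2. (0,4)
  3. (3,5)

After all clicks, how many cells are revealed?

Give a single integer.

Click 1 (1,2) count=3: revealed 1 new [(1,2)] -> total=1
Click 2 (0,4) count=4: revealed 1 new [(0,4)] -> total=2
Click 3 (3,5) count=0: revealed 8 new [(2,4) (2,5) (3,4) (3,5) (4,4) (4,5) (5,4) (5,5)] -> total=10

Answer: 10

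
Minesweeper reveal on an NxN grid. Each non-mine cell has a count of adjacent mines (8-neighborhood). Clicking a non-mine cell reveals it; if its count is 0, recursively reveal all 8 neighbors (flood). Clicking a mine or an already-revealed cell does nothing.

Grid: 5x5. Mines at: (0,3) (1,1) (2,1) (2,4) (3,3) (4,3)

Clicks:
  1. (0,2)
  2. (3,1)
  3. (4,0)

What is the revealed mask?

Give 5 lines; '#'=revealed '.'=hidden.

Click 1 (0,2) count=2: revealed 1 new [(0,2)] -> total=1
Click 2 (3,1) count=1: revealed 1 new [(3,1)] -> total=2
Click 3 (4,0) count=0: revealed 5 new [(3,0) (3,2) (4,0) (4,1) (4,2)] -> total=7

Answer: ..#..
.....
.....
###..
###..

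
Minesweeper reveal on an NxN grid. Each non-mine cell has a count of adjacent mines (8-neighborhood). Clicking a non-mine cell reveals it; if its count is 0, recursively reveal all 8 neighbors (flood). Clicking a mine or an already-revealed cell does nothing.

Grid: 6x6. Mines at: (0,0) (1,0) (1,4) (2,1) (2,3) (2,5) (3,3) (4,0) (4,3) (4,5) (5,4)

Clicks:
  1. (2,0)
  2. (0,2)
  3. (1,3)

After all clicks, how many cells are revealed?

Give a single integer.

Answer: 7

Derivation:
Click 1 (2,0) count=2: revealed 1 new [(2,0)] -> total=1
Click 2 (0,2) count=0: revealed 6 new [(0,1) (0,2) (0,3) (1,1) (1,2) (1,3)] -> total=7
Click 3 (1,3) count=2: revealed 0 new [(none)] -> total=7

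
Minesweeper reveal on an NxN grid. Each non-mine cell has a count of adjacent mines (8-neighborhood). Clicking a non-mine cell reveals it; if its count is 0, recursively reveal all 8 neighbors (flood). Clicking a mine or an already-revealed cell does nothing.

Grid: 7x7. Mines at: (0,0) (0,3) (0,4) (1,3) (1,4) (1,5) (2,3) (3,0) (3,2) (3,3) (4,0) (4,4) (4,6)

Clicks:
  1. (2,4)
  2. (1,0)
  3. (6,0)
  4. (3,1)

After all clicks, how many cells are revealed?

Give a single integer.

Answer: 20

Derivation:
Click 1 (2,4) count=5: revealed 1 new [(2,4)] -> total=1
Click 2 (1,0) count=1: revealed 1 new [(1,0)] -> total=2
Click 3 (6,0) count=0: revealed 17 new [(4,1) (4,2) (4,3) (5,0) (5,1) (5,2) (5,3) (5,4) (5,5) (5,6) (6,0) (6,1) (6,2) (6,3) (6,4) (6,5) (6,6)] -> total=19
Click 4 (3,1) count=3: revealed 1 new [(3,1)] -> total=20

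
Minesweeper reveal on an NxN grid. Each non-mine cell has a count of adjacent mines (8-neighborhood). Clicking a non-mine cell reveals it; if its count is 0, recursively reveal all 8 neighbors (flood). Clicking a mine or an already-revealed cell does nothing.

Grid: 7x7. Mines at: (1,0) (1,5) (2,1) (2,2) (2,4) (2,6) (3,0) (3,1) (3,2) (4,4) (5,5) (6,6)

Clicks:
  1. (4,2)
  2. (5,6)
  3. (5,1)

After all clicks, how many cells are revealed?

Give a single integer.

Click 1 (4,2) count=2: revealed 1 new [(4,2)] -> total=1
Click 2 (5,6) count=2: revealed 1 new [(5,6)] -> total=2
Click 3 (5,1) count=0: revealed 13 new [(4,0) (4,1) (4,3) (5,0) (5,1) (5,2) (5,3) (5,4) (6,0) (6,1) (6,2) (6,3) (6,4)] -> total=15

Answer: 15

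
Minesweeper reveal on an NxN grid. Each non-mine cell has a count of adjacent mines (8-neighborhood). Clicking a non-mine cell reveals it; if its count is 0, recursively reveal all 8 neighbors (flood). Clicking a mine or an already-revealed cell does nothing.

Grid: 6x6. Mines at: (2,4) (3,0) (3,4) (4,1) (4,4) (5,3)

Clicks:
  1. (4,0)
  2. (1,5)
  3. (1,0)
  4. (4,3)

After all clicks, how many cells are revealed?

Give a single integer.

Click 1 (4,0) count=2: revealed 1 new [(4,0)] -> total=1
Click 2 (1,5) count=1: revealed 1 new [(1,5)] -> total=2
Click 3 (1,0) count=0: revealed 18 new [(0,0) (0,1) (0,2) (0,3) (0,4) (0,5) (1,0) (1,1) (1,2) (1,3) (1,4) (2,0) (2,1) (2,2) (2,3) (3,1) (3,2) (3,3)] -> total=20
Click 4 (4,3) count=3: revealed 1 new [(4,3)] -> total=21

Answer: 21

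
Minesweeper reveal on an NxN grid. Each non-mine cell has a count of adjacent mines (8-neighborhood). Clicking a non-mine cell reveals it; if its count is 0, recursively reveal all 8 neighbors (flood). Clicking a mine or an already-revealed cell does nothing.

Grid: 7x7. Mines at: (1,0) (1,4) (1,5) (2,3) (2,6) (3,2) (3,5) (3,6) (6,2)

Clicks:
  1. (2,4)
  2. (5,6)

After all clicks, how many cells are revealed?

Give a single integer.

Answer: 13

Derivation:
Click 1 (2,4) count=4: revealed 1 new [(2,4)] -> total=1
Click 2 (5,6) count=0: revealed 12 new [(4,3) (4,4) (4,5) (4,6) (5,3) (5,4) (5,5) (5,6) (6,3) (6,4) (6,5) (6,6)] -> total=13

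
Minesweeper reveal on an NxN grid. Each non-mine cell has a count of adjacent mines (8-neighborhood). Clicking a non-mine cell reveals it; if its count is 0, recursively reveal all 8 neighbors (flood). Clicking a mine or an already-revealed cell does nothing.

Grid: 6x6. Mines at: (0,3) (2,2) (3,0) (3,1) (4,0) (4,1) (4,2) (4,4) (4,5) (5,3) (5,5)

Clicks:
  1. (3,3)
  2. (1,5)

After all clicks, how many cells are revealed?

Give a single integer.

Answer: 11

Derivation:
Click 1 (3,3) count=3: revealed 1 new [(3,3)] -> total=1
Click 2 (1,5) count=0: revealed 10 new [(0,4) (0,5) (1,3) (1,4) (1,5) (2,3) (2,4) (2,5) (3,4) (3,5)] -> total=11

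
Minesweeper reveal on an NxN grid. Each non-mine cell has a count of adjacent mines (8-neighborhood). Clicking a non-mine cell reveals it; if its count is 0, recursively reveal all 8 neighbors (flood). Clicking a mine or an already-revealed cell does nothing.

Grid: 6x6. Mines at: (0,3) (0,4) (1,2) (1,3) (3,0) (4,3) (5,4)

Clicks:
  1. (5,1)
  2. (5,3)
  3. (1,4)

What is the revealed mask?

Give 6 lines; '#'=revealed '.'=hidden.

Answer: ......
....#.
......
......
###...
####..

Derivation:
Click 1 (5,1) count=0: revealed 6 new [(4,0) (4,1) (4,2) (5,0) (5,1) (5,2)] -> total=6
Click 2 (5,3) count=2: revealed 1 new [(5,3)] -> total=7
Click 3 (1,4) count=3: revealed 1 new [(1,4)] -> total=8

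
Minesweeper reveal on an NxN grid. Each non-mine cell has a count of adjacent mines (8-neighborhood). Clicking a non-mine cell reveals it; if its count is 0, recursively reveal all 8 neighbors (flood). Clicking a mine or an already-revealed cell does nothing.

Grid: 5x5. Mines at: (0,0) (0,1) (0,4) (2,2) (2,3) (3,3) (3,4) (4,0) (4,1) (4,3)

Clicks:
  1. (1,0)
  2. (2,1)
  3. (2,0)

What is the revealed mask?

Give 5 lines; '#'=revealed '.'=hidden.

Answer: .....
##...
##...
##...
.....

Derivation:
Click 1 (1,0) count=2: revealed 1 new [(1,0)] -> total=1
Click 2 (2,1) count=1: revealed 1 new [(2,1)] -> total=2
Click 3 (2,0) count=0: revealed 4 new [(1,1) (2,0) (3,0) (3,1)] -> total=6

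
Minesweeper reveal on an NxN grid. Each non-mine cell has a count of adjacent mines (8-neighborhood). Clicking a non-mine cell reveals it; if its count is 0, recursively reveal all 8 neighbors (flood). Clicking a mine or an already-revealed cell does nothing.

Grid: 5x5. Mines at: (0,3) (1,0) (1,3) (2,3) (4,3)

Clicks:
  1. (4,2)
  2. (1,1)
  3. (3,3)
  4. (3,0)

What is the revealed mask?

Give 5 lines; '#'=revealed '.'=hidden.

Click 1 (4,2) count=1: revealed 1 new [(4,2)] -> total=1
Click 2 (1,1) count=1: revealed 1 new [(1,1)] -> total=2
Click 3 (3,3) count=2: revealed 1 new [(3,3)] -> total=3
Click 4 (3,0) count=0: revealed 8 new [(2,0) (2,1) (2,2) (3,0) (3,1) (3,2) (4,0) (4,1)] -> total=11

Answer: .....
.#...
###..
####.
###..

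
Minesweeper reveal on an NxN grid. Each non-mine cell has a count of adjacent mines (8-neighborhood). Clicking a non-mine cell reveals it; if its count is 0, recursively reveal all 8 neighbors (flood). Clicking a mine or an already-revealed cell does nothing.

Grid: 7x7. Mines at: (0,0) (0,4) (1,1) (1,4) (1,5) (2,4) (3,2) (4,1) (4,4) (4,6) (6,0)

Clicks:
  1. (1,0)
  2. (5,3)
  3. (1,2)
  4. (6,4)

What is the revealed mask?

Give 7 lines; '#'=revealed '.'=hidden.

Answer: .......
#.#....
.......
.......
.......
.######
.######

Derivation:
Click 1 (1,0) count=2: revealed 1 new [(1,0)] -> total=1
Click 2 (5,3) count=1: revealed 1 new [(5,3)] -> total=2
Click 3 (1,2) count=1: revealed 1 new [(1,2)] -> total=3
Click 4 (6,4) count=0: revealed 11 new [(5,1) (5,2) (5,4) (5,5) (5,6) (6,1) (6,2) (6,3) (6,4) (6,5) (6,6)] -> total=14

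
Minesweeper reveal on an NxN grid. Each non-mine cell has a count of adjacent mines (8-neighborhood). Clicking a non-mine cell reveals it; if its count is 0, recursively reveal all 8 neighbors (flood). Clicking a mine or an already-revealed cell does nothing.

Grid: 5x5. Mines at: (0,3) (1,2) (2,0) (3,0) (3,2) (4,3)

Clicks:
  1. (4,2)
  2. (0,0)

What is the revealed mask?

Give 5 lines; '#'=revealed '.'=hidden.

Answer: ##...
##...
.....
.....
..#..

Derivation:
Click 1 (4,2) count=2: revealed 1 new [(4,2)] -> total=1
Click 2 (0,0) count=0: revealed 4 new [(0,0) (0,1) (1,0) (1,1)] -> total=5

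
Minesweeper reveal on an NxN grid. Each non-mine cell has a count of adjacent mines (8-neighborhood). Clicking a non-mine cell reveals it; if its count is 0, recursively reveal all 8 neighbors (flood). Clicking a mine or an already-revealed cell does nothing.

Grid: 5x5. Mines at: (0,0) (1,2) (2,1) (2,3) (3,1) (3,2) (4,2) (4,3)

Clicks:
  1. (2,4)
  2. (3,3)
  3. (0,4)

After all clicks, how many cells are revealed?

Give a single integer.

Click 1 (2,4) count=1: revealed 1 new [(2,4)] -> total=1
Click 2 (3,3) count=4: revealed 1 new [(3,3)] -> total=2
Click 3 (0,4) count=0: revealed 4 new [(0,3) (0,4) (1,3) (1,4)] -> total=6

Answer: 6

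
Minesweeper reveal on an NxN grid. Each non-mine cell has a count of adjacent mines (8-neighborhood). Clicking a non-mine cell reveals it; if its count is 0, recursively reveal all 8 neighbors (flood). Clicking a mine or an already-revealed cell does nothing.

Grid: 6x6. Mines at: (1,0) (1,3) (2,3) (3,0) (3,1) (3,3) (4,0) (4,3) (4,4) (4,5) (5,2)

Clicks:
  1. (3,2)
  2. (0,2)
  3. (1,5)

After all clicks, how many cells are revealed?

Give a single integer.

Answer: 10

Derivation:
Click 1 (3,2) count=4: revealed 1 new [(3,2)] -> total=1
Click 2 (0,2) count=1: revealed 1 new [(0,2)] -> total=2
Click 3 (1,5) count=0: revealed 8 new [(0,4) (0,5) (1,4) (1,5) (2,4) (2,5) (3,4) (3,5)] -> total=10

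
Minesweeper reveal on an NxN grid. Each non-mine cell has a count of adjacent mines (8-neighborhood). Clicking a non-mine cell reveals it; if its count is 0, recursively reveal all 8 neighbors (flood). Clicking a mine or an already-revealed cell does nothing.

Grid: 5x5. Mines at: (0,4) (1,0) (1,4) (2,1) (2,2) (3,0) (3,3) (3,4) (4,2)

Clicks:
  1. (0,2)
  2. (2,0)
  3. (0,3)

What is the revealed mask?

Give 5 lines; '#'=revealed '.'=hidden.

Answer: .###.
.###.
#....
.....
.....

Derivation:
Click 1 (0,2) count=0: revealed 6 new [(0,1) (0,2) (0,3) (1,1) (1,2) (1,3)] -> total=6
Click 2 (2,0) count=3: revealed 1 new [(2,0)] -> total=7
Click 3 (0,3) count=2: revealed 0 new [(none)] -> total=7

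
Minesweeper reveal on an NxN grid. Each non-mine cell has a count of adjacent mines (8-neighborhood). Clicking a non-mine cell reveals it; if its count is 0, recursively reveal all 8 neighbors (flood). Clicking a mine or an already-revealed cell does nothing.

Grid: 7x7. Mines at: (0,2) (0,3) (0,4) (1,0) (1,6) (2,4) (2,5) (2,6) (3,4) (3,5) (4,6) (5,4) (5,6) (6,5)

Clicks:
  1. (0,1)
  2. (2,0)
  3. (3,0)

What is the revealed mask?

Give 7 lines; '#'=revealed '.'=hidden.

Answer: .#.....
.###...
####...
####...
####...
####...
####...

Derivation:
Click 1 (0,1) count=2: revealed 1 new [(0,1)] -> total=1
Click 2 (2,0) count=1: revealed 1 new [(2,0)] -> total=2
Click 3 (3,0) count=0: revealed 22 new [(1,1) (1,2) (1,3) (2,1) (2,2) (2,3) (3,0) (3,1) (3,2) (3,3) (4,0) (4,1) (4,2) (4,3) (5,0) (5,1) (5,2) (5,3) (6,0) (6,1) (6,2) (6,3)] -> total=24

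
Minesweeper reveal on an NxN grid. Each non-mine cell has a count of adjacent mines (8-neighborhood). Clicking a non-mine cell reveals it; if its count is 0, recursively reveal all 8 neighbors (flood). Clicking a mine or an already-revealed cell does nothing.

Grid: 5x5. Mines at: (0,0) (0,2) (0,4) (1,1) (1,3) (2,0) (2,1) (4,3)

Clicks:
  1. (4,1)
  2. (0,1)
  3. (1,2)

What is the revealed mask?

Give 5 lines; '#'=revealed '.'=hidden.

Answer: .#...
..#..
.....
###..
###..

Derivation:
Click 1 (4,1) count=0: revealed 6 new [(3,0) (3,1) (3,2) (4,0) (4,1) (4,2)] -> total=6
Click 2 (0,1) count=3: revealed 1 new [(0,1)] -> total=7
Click 3 (1,2) count=4: revealed 1 new [(1,2)] -> total=8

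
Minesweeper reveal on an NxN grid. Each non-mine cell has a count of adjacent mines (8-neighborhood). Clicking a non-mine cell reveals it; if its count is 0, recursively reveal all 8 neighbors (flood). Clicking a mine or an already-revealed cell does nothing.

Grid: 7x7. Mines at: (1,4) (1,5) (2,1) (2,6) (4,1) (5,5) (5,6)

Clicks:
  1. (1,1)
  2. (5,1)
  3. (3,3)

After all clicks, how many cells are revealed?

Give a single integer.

Answer: 23

Derivation:
Click 1 (1,1) count=1: revealed 1 new [(1,1)] -> total=1
Click 2 (5,1) count=1: revealed 1 new [(5,1)] -> total=2
Click 3 (3,3) count=0: revealed 21 new [(2,2) (2,3) (2,4) (2,5) (3,2) (3,3) (3,4) (3,5) (4,2) (4,3) (4,4) (4,5) (5,0) (5,2) (5,3) (5,4) (6,0) (6,1) (6,2) (6,3) (6,4)] -> total=23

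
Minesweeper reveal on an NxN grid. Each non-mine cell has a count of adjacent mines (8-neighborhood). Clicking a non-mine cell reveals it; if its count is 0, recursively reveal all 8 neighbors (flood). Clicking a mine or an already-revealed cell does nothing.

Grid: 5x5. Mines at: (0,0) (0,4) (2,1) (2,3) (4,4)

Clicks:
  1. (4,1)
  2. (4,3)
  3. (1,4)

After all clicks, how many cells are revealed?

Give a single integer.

Click 1 (4,1) count=0: revealed 8 new [(3,0) (3,1) (3,2) (3,3) (4,0) (4,1) (4,2) (4,3)] -> total=8
Click 2 (4,3) count=1: revealed 0 new [(none)] -> total=8
Click 3 (1,4) count=2: revealed 1 new [(1,4)] -> total=9

Answer: 9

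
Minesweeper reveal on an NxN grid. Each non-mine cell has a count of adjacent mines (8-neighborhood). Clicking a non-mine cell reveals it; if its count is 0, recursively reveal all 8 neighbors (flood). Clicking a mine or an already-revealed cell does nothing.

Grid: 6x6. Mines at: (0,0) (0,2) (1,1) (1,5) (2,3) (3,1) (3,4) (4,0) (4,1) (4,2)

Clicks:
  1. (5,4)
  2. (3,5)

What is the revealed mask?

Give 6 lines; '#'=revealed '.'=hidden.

Answer: ......
......
......
.....#
...###
...###

Derivation:
Click 1 (5,4) count=0: revealed 6 new [(4,3) (4,4) (4,5) (5,3) (5,4) (5,5)] -> total=6
Click 2 (3,5) count=1: revealed 1 new [(3,5)] -> total=7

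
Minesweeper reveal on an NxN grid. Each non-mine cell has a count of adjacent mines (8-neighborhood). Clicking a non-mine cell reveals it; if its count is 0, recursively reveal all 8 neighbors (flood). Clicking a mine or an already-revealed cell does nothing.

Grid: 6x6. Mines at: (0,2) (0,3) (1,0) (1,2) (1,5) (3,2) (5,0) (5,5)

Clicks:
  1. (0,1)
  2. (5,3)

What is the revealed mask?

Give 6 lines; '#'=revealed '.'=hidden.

Answer: .#....
......
......
......
.####.
.####.

Derivation:
Click 1 (0,1) count=3: revealed 1 new [(0,1)] -> total=1
Click 2 (5,3) count=0: revealed 8 new [(4,1) (4,2) (4,3) (4,4) (5,1) (5,2) (5,3) (5,4)] -> total=9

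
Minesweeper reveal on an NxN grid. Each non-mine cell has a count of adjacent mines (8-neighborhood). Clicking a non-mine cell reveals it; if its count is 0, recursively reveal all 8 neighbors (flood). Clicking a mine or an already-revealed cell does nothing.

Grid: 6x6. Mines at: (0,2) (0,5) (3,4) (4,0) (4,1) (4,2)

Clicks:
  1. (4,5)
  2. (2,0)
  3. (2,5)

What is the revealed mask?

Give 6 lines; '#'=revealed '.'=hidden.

Click 1 (4,5) count=1: revealed 1 new [(4,5)] -> total=1
Click 2 (2,0) count=0: revealed 14 new [(0,0) (0,1) (1,0) (1,1) (1,2) (1,3) (2,0) (2,1) (2,2) (2,3) (3,0) (3,1) (3,2) (3,3)] -> total=15
Click 3 (2,5) count=1: revealed 1 new [(2,5)] -> total=16

Answer: ##....
####..
####.#
####..
.....#
......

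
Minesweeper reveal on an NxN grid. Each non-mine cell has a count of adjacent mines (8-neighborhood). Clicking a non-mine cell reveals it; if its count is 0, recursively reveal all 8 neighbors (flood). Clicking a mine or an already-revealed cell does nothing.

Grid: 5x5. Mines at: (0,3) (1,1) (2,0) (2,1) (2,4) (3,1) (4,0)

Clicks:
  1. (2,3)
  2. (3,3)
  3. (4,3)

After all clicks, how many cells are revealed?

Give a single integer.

Click 1 (2,3) count=1: revealed 1 new [(2,3)] -> total=1
Click 2 (3,3) count=1: revealed 1 new [(3,3)] -> total=2
Click 3 (4,3) count=0: revealed 5 new [(3,2) (3,4) (4,2) (4,3) (4,4)] -> total=7

Answer: 7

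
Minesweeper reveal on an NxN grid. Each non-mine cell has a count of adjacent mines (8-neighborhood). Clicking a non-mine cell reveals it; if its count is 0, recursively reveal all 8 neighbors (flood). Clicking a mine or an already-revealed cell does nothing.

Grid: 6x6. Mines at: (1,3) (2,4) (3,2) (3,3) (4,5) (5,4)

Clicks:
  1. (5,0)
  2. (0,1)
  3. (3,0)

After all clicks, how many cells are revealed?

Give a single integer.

Answer: 19

Derivation:
Click 1 (5,0) count=0: revealed 19 new [(0,0) (0,1) (0,2) (1,0) (1,1) (1,2) (2,0) (2,1) (2,2) (3,0) (3,1) (4,0) (4,1) (4,2) (4,3) (5,0) (5,1) (5,2) (5,3)] -> total=19
Click 2 (0,1) count=0: revealed 0 new [(none)] -> total=19
Click 3 (3,0) count=0: revealed 0 new [(none)] -> total=19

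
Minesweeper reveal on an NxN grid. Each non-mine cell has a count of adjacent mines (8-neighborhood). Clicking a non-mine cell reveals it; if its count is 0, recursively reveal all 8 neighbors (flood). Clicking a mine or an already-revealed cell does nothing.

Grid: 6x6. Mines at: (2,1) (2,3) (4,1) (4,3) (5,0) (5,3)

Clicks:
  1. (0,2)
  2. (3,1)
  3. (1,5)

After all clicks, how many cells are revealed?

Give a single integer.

Answer: 21

Derivation:
Click 1 (0,2) count=0: revealed 20 new [(0,0) (0,1) (0,2) (0,3) (0,4) (0,5) (1,0) (1,1) (1,2) (1,3) (1,4) (1,5) (2,4) (2,5) (3,4) (3,5) (4,4) (4,5) (5,4) (5,5)] -> total=20
Click 2 (3,1) count=2: revealed 1 new [(3,1)] -> total=21
Click 3 (1,5) count=0: revealed 0 new [(none)] -> total=21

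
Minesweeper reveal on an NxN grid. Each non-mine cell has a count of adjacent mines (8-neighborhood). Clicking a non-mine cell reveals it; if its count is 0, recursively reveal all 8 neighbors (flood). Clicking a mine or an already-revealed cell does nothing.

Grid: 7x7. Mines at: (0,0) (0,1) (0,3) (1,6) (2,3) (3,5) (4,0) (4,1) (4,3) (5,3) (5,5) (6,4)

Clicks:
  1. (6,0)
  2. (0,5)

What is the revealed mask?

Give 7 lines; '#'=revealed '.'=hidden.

Click 1 (6,0) count=0: revealed 6 new [(5,0) (5,1) (5,2) (6,0) (6,1) (6,2)] -> total=6
Click 2 (0,5) count=1: revealed 1 new [(0,5)] -> total=7

Answer: .....#.
.......
.......
.......
.......
###....
###....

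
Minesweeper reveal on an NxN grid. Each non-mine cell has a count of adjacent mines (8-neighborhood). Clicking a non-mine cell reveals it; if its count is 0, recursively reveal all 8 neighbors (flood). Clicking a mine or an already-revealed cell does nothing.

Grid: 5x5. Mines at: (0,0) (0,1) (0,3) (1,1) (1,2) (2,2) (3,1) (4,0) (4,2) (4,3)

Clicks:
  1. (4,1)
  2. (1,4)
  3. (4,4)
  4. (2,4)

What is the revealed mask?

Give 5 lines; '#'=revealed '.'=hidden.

Click 1 (4,1) count=3: revealed 1 new [(4,1)] -> total=1
Click 2 (1,4) count=1: revealed 1 new [(1,4)] -> total=2
Click 3 (4,4) count=1: revealed 1 new [(4,4)] -> total=3
Click 4 (2,4) count=0: revealed 5 new [(1,3) (2,3) (2,4) (3,3) (3,4)] -> total=8

Answer: .....
...##
...##
...##
.#..#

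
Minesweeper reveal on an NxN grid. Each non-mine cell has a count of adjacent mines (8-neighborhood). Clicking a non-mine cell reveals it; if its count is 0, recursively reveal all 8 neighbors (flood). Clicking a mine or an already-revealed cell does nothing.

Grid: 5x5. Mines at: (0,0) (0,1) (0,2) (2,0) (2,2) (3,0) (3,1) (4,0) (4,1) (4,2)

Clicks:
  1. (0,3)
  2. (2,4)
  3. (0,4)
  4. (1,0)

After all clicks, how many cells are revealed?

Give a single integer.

Answer: 11

Derivation:
Click 1 (0,3) count=1: revealed 1 new [(0,3)] -> total=1
Click 2 (2,4) count=0: revealed 9 new [(0,4) (1,3) (1,4) (2,3) (2,4) (3,3) (3,4) (4,3) (4,4)] -> total=10
Click 3 (0,4) count=0: revealed 0 new [(none)] -> total=10
Click 4 (1,0) count=3: revealed 1 new [(1,0)] -> total=11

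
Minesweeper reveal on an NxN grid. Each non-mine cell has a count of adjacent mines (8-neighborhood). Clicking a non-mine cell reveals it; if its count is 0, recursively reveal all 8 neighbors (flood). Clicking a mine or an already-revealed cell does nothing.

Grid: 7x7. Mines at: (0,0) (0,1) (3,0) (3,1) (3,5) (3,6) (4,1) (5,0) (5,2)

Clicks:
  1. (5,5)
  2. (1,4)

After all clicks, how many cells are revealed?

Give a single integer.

Click 1 (5,5) count=0: revealed 12 new [(4,3) (4,4) (4,5) (4,6) (5,3) (5,4) (5,5) (5,6) (6,3) (6,4) (6,5) (6,6)] -> total=12
Click 2 (1,4) count=0: revealed 19 new [(0,2) (0,3) (0,4) (0,5) (0,6) (1,2) (1,3) (1,4) (1,5) (1,6) (2,2) (2,3) (2,4) (2,5) (2,6) (3,2) (3,3) (3,4) (4,2)] -> total=31

Answer: 31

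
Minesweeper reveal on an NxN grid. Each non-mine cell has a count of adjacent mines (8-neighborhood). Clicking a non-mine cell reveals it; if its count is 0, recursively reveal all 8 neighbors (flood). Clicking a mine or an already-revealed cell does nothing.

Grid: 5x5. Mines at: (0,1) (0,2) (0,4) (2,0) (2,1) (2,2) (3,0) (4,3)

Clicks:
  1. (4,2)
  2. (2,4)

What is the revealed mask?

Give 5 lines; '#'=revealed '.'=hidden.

Answer: .....
...##
...##
...##
..#..

Derivation:
Click 1 (4,2) count=1: revealed 1 new [(4,2)] -> total=1
Click 2 (2,4) count=0: revealed 6 new [(1,3) (1,4) (2,3) (2,4) (3,3) (3,4)] -> total=7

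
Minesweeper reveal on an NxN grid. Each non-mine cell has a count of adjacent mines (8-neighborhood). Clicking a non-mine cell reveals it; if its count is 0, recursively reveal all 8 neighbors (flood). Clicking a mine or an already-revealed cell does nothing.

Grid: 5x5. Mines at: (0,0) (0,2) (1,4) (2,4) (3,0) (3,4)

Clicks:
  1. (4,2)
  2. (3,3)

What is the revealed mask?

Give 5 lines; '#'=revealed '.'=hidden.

Answer: .....
.###.
.###.
.###.
.###.

Derivation:
Click 1 (4,2) count=0: revealed 12 new [(1,1) (1,2) (1,3) (2,1) (2,2) (2,3) (3,1) (3,2) (3,3) (4,1) (4,2) (4,3)] -> total=12
Click 2 (3,3) count=2: revealed 0 new [(none)] -> total=12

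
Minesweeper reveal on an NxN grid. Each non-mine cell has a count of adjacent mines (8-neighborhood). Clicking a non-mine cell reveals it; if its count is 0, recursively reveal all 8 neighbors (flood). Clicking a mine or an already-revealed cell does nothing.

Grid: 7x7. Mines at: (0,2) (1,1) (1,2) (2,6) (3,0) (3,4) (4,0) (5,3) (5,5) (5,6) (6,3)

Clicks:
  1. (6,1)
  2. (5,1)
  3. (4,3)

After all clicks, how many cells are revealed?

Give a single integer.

Answer: 7

Derivation:
Click 1 (6,1) count=0: revealed 6 new [(5,0) (5,1) (5,2) (6,0) (6,1) (6,2)] -> total=6
Click 2 (5,1) count=1: revealed 0 new [(none)] -> total=6
Click 3 (4,3) count=2: revealed 1 new [(4,3)] -> total=7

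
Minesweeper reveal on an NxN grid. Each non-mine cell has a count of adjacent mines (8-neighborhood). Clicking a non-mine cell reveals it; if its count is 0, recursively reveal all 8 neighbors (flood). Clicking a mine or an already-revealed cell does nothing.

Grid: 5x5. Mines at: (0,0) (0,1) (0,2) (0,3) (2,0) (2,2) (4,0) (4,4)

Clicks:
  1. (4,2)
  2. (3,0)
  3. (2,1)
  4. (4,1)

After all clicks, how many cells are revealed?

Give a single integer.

Click 1 (4,2) count=0: revealed 6 new [(3,1) (3,2) (3,3) (4,1) (4,2) (4,3)] -> total=6
Click 2 (3,0) count=2: revealed 1 new [(3,0)] -> total=7
Click 3 (2,1) count=2: revealed 1 new [(2,1)] -> total=8
Click 4 (4,1) count=1: revealed 0 new [(none)] -> total=8

Answer: 8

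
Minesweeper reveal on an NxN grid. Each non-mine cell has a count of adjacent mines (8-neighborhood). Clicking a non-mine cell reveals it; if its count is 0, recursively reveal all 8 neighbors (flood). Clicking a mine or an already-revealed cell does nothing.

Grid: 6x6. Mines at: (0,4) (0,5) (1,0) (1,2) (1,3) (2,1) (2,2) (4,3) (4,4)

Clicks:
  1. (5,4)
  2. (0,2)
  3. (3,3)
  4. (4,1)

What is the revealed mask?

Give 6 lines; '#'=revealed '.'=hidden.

Click 1 (5,4) count=2: revealed 1 new [(5,4)] -> total=1
Click 2 (0,2) count=2: revealed 1 new [(0,2)] -> total=2
Click 3 (3,3) count=3: revealed 1 new [(3,3)] -> total=3
Click 4 (4,1) count=0: revealed 9 new [(3,0) (3,1) (3,2) (4,0) (4,1) (4,2) (5,0) (5,1) (5,2)] -> total=12

Answer: ..#...
......
......
####..
###...
###.#.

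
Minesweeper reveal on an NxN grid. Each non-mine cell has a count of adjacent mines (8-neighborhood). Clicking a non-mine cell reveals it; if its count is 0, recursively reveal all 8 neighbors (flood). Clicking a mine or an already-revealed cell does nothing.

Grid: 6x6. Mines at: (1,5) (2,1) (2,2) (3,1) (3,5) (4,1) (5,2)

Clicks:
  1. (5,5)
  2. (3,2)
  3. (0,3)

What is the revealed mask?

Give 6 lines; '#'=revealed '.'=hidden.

Answer: #####.
#####.
......
..#...
...###
...###

Derivation:
Click 1 (5,5) count=0: revealed 6 new [(4,3) (4,4) (4,5) (5,3) (5,4) (5,5)] -> total=6
Click 2 (3,2) count=4: revealed 1 new [(3,2)] -> total=7
Click 3 (0,3) count=0: revealed 10 new [(0,0) (0,1) (0,2) (0,3) (0,4) (1,0) (1,1) (1,2) (1,3) (1,4)] -> total=17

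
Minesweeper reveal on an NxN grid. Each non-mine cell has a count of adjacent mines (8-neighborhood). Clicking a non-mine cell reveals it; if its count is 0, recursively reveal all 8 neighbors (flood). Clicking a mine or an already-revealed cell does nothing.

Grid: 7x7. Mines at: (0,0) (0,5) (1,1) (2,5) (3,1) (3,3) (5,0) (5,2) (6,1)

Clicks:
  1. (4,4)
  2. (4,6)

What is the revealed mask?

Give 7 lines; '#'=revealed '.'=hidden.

Answer: .......
.......
.......
....###
...####
...####
...####

Derivation:
Click 1 (4,4) count=1: revealed 1 new [(4,4)] -> total=1
Click 2 (4,6) count=0: revealed 14 new [(3,4) (3,5) (3,6) (4,3) (4,5) (4,6) (5,3) (5,4) (5,5) (5,6) (6,3) (6,4) (6,5) (6,6)] -> total=15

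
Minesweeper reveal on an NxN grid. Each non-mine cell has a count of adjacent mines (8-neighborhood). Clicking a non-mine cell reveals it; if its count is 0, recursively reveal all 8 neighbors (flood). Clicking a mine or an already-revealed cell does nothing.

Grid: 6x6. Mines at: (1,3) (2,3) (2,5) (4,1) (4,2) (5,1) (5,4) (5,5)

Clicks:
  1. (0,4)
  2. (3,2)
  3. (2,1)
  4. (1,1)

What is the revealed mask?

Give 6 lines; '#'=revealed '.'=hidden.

Answer: ###.#.
###...
###...
###...
......
......

Derivation:
Click 1 (0,4) count=1: revealed 1 new [(0,4)] -> total=1
Click 2 (3,2) count=3: revealed 1 new [(3,2)] -> total=2
Click 3 (2,1) count=0: revealed 11 new [(0,0) (0,1) (0,2) (1,0) (1,1) (1,2) (2,0) (2,1) (2,2) (3,0) (3,1)] -> total=13
Click 4 (1,1) count=0: revealed 0 new [(none)] -> total=13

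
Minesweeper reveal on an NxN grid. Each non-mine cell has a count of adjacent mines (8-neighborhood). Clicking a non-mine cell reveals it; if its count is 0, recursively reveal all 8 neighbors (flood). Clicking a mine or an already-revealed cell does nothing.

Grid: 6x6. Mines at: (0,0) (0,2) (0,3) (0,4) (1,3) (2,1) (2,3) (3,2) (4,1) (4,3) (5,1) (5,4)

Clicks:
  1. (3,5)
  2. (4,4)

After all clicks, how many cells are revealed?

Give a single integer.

Answer: 8

Derivation:
Click 1 (3,5) count=0: revealed 8 new [(1,4) (1,5) (2,4) (2,5) (3,4) (3,5) (4,4) (4,5)] -> total=8
Click 2 (4,4) count=2: revealed 0 new [(none)] -> total=8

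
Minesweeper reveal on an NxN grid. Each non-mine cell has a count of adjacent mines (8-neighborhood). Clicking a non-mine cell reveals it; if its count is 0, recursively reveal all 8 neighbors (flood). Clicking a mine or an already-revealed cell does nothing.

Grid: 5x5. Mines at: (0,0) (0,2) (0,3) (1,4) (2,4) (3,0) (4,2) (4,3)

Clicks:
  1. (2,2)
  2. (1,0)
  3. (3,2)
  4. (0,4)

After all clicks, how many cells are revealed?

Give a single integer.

Answer: 11

Derivation:
Click 1 (2,2) count=0: revealed 9 new [(1,1) (1,2) (1,3) (2,1) (2,2) (2,3) (3,1) (3,2) (3,3)] -> total=9
Click 2 (1,0) count=1: revealed 1 new [(1,0)] -> total=10
Click 3 (3,2) count=2: revealed 0 new [(none)] -> total=10
Click 4 (0,4) count=2: revealed 1 new [(0,4)] -> total=11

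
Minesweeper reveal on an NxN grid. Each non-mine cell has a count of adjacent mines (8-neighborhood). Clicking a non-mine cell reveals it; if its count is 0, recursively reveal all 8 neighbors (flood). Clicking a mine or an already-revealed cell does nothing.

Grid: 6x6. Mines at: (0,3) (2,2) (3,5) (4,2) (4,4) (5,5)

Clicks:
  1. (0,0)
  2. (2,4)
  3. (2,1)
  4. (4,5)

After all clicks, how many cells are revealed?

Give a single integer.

Answer: 16

Derivation:
Click 1 (0,0) count=0: revealed 14 new [(0,0) (0,1) (0,2) (1,0) (1,1) (1,2) (2,0) (2,1) (3,0) (3,1) (4,0) (4,1) (5,0) (5,1)] -> total=14
Click 2 (2,4) count=1: revealed 1 new [(2,4)] -> total=15
Click 3 (2,1) count=1: revealed 0 new [(none)] -> total=15
Click 4 (4,5) count=3: revealed 1 new [(4,5)] -> total=16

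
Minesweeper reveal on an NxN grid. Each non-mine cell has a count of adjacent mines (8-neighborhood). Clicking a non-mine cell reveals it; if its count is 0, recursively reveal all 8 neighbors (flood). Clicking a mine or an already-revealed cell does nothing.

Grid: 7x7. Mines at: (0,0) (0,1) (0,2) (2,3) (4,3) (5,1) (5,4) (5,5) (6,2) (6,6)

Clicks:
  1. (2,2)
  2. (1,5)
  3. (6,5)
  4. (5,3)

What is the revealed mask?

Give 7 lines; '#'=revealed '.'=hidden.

Answer: ...####
...####
..#.###
....###
....###
...#...
.....#.

Derivation:
Click 1 (2,2) count=1: revealed 1 new [(2,2)] -> total=1
Click 2 (1,5) count=0: revealed 17 new [(0,3) (0,4) (0,5) (0,6) (1,3) (1,4) (1,5) (1,6) (2,4) (2,5) (2,6) (3,4) (3,5) (3,6) (4,4) (4,5) (4,6)] -> total=18
Click 3 (6,5) count=3: revealed 1 new [(6,5)] -> total=19
Click 4 (5,3) count=3: revealed 1 new [(5,3)] -> total=20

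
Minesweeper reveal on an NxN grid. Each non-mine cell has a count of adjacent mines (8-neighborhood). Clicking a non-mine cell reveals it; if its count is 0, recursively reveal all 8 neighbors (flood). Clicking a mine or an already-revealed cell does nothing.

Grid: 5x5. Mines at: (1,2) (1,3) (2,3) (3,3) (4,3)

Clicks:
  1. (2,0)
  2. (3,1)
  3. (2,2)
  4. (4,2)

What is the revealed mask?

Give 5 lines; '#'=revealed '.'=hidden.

Click 1 (2,0) count=0: revealed 13 new [(0,0) (0,1) (1,0) (1,1) (2,0) (2,1) (2,2) (3,0) (3,1) (3,2) (4,0) (4,1) (4,2)] -> total=13
Click 2 (3,1) count=0: revealed 0 new [(none)] -> total=13
Click 3 (2,2) count=4: revealed 0 new [(none)] -> total=13
Click 4 (4,2) count=2: revealed 0 new [(none)] -> total=13

Answer: ##...
##...
###..
###..
###..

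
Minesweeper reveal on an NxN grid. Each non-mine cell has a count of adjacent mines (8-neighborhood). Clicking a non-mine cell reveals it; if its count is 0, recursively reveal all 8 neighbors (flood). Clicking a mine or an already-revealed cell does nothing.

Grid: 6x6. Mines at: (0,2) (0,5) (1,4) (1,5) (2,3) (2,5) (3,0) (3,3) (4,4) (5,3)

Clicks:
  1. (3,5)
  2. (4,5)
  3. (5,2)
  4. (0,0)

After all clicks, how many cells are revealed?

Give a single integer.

Answer: 9

Derivation:
Click 1 (3,5) count=2: revealed 1 new [(3,5)] -> total=1
Click 2 (4,5) count=1: revealed 1 new [(4,5)] -> total=2
Click 3 (5,2) count=1: revealed 1 new [(5,2)] -> total=3
Click 4 (0,0) count=0: revealed 6 new [(0,0) (0,1) (1,0) (1,1) (2,0) (2,1)] -> total=9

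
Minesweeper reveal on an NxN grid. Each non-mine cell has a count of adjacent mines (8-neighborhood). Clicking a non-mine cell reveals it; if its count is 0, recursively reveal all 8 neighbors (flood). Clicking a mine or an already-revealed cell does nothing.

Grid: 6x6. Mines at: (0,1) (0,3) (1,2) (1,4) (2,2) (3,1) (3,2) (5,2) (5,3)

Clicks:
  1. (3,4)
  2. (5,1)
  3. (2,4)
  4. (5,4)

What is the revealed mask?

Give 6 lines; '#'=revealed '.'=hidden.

Answer: ......
......
...###
...###
...###
.#..##

Derivation:
Click 1 (3,4) count=0: revealed 11 new [(2,3) (2,4) (2,5) (3,3) (3,4) (3,5) (4,3) (4,4) (4,5) (5,4) (5,5)] -> total=11
Click 2 (5,1) count=1: revealed 1 new [(5,1)] -> total=12
Click 3 (2,4) count=1: revealed 0 new [(none)] -> total=12
Click 4 (5,4) count=1: revealed 0 new [(none)] -> total=12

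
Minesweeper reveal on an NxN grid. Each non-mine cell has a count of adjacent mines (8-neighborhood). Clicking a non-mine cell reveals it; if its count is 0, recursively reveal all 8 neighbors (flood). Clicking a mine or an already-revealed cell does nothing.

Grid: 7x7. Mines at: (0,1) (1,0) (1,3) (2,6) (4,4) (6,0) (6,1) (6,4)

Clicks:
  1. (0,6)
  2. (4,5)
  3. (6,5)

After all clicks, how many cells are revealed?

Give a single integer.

Click 1 (0,6) count=0: revealed 6 new [(0,4) (0,5) (0,6) (1,4) (1,5) (1,6)] -> total=6
Click 2 (4,5) count=1: revealed 1 new [(4,5)] -> total=7
Click 3 (6,5) count=1: revealed 1 new [(6,5)] -> total=8

Answer: 8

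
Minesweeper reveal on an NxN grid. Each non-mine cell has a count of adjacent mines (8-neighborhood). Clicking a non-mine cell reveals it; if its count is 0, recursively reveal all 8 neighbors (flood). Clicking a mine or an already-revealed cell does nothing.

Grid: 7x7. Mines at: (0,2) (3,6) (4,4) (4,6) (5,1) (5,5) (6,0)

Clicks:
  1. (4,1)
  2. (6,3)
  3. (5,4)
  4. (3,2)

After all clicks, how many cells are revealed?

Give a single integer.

Click 1 (4,1) count=1: revealed 1 new [(4,1)] -> total=1
Click 2 (6,3) count=0: revealed 6 new [(5,2) (5,3) (5,4) (6,2) (6,3) (6,4)] -> total=7
Click 3 (5,4) count=2: revealed 0 new [(none)] -> total=7
Click 4 (3,2) count=0: revealed 29 new [(0,0) (0,1) (0,3) (0,4) (0,5) (0,6) (1,0) (1,1) (1,2) (1,3) (1,4) (1,5) (1,6) (2,0) (2,1) (2,2) (2,3) (2,4) (2,5) (2,6) (3,0) (3,1) (3,2) (3,3) (3,4) (3,5) (4,0) (4,2) (4,3)] -> total=36

Answer: 36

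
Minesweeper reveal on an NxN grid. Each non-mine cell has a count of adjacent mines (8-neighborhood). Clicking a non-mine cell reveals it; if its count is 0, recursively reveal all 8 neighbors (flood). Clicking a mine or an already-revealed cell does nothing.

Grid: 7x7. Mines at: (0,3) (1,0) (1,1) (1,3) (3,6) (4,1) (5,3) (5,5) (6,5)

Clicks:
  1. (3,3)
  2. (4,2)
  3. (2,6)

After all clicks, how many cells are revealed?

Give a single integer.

Answer: 13

Derivation:
Click 1 (3,3) count=0: revealed 12 new [(2,2) (2,3) (2,4) (2,5) (3,2) (3,3) (3,4) (3,5) (4,2) (4,3) (4,4) (4,5)] -> total=12
Click 2 (4,2) count=2: revealed 0 new [(none)] -> total=12
Click 3 (2,6) count=1: revealed 1 new [(2,6)] -> total=13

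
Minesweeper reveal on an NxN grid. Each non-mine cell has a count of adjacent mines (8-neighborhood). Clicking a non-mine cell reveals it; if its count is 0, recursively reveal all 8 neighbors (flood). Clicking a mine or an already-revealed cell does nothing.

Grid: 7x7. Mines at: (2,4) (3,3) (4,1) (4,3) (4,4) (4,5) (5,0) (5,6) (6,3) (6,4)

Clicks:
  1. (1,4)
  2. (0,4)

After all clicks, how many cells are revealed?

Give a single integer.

Click 1 (1,4) count=1: revealed 1 new [(1,4)] -> total=1
Click 2 (0,4) count=0: revealed 24 new [(0,0) (0,1) (0,2) (0,3) (0,4) (0,5) (0,6) (1,0) (1,1) (1,2) (1,3) (1,5) (1,6) (2,0) (2,1) (2,2) (2,3) (2,5) (2,6) (3,0) (3,1) (3,2) (3,5) (3,6)] -> total=25

Answer: 25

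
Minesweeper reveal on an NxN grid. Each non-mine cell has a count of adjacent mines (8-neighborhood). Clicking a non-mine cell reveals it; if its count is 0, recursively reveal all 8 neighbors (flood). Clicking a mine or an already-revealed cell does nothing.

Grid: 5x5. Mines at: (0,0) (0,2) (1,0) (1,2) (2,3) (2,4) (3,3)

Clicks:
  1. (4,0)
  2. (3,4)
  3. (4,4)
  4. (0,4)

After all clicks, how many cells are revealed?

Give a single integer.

Click 1 (4,0) count=0: revealed 9 new [(2,0) (2,1) (2,2) (3,0) (3,1) (3,2) (4,0) (4,1) (4,2)] -> total=9
Click 2 (3,4) count=3: revealed 1 new [(3,4)] -> total=10
Click 3 (4,4) count=1: revealed 1 new [(4,4)] -> total=11
Click 4 (0,4) count=0: revealed 4 new [(0,3) (0,4) (1,3) (1,4)] -> total=15

Answer: 15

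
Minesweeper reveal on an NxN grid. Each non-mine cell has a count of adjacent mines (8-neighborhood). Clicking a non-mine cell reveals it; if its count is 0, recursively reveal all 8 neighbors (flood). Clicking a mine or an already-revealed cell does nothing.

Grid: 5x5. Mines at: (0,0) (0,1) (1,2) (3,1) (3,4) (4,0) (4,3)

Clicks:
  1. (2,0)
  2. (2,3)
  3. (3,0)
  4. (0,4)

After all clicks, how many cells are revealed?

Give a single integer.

Click 1 (2,0) count=1: revealed 1 new [(2,0)] -> total=1
Click 2 (2,3) count=2: revealed 1 new [(2,3)] -> total=2
Click 3 (3,0) count=2: revealed 1 new [(3,0)] -> total=3
Click 4 (0,4) count=0: revealed 5 new [(0,3) (0,4) (1,3) (1,4) (2,4)] -> total=8

Answer: 8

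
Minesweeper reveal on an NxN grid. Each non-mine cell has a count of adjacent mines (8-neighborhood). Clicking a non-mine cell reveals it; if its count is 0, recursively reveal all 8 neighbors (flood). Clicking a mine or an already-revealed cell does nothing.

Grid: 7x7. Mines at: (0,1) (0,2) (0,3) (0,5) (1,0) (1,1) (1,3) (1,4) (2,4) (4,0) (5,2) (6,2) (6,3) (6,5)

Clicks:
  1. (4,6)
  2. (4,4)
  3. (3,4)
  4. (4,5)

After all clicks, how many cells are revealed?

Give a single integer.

Click 1 (4,6) count=0: revealed 16 new [(1,5) (1,6) (2,5) (2,6) (3,3) (3,4) (3,5) (3,6) (4,3) (4,4) (4,5) (4,6) (5,3) (5,4) (5,5) (5,6)] -> total=16
Click 2 (4,4) count=0: revealed 0 new [(none)] -> total=16
Click 3 (3,4) count=1: revealed 0 new [(none)] -> total=16
Click 4 (4,5) count=0: revealed 0 new [(none)] -> total=16

Answer: 16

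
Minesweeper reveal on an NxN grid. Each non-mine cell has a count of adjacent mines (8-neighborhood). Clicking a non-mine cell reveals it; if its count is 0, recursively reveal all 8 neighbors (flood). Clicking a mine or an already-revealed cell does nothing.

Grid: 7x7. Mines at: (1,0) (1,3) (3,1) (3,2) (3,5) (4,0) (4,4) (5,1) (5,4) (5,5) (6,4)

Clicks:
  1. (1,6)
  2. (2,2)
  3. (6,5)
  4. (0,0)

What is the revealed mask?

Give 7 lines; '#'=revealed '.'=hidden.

Answer: #...###
....###
..#.###
.......
.......
.......
.....#.

Derivation:
Click 1 (1,6) count=0: revealed 9 new [(0,4) (0,5) (0,6) (1,4) (1,5) (1,6) (2,4) (2,5) (2,6)] -> total=9
Click 2 (2,2) count=3: revealed 1 new [(2,2)] -> total=10
Click 3 (6,5) count=3: revealed 1 new [(6,5)] -> total=11
Click 4 (0,0) count=1: revealed 1 new [(0,0)] -> total=12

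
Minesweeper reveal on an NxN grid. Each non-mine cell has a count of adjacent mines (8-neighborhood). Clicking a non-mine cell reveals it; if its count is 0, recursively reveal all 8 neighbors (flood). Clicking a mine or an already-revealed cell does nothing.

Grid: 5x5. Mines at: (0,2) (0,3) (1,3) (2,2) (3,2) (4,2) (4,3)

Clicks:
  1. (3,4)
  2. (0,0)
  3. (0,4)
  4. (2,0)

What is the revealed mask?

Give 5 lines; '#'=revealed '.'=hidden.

Click 1 (3,4) count=1: revealed 1 new [(3,4)] -> total=1
Click 2 (0,0) count=0: revealed 10 new [(0,0) (0,1) (1,0) (1,1) (2,0) (2,1) (3,0) (3,1) (4,0) (4,1)] -> total=11
Click 3 (0,4) count=2: revealed 1 new [(0,4)] -> total=12
Click 4 (2,0) count=0: revealed 0 new [(none)] -> total=12

Answer: ##..#
##...
##...
##..#
##...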